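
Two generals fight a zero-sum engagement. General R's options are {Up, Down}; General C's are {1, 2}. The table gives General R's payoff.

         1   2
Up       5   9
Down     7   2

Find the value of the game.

Row minima: Up → 5, Down → 2; maximin = 5.
Column maxima: 1 → 7, 2 → 9; minimax = 7.
5 ≠ 7, so there is no saddle point; optimal play is mixed.
Let General R play Up with probability p. Expected payoff against 1: 5p + 7(1−p) = −2p + 7; against 2: 9p + 2(1−p) = 7p + 2.
Setting these equal: −2p + 7 = 7p + 2 ⇒ −9p = -5 ⇒ p = 5/9, and the value is (-2)·(5/9) + 7 = 53/9.
For General C: with q = P(1), equating Up's and Down's payoffs gives −4q + 9 = 5q + 2 ⇒ q = 7/9.

53/9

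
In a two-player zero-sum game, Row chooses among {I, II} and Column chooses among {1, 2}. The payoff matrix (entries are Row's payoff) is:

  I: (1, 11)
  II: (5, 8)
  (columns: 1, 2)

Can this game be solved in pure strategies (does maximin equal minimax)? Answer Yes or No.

Yes

Row minima: I → 1, II → 5; maximin = 5.
Column maxima: 1 → 5, 2 → 11; minimax = 5.
maximin = minimax = 5, so a saddle point exists.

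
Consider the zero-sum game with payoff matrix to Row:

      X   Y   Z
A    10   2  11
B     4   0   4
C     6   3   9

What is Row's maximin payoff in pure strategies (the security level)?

3

Row minima: A → 2, B → 0, C → 3.
The best of these is 3.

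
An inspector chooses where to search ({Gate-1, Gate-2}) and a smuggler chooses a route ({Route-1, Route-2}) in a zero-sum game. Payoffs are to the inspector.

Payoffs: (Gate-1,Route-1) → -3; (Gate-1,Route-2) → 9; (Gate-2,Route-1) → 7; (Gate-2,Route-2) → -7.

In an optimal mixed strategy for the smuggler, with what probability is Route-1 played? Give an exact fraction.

8/13

Row minima: Gate-1 → -3, Gate-2 → -7; maximin = -3.
Column maxima: Route-1 → 7, Route-2 → 9; minimax = 7.
-3 ≠ 7, so there is no saddle point; optimal play is mixed.
Let the inspector play Gate-1 with probability p. Expected payoff against Route-1: (-3)p + 7(1−p) = −10p + 7; against Route-2: 9p + (-7)(1−p) = 16p − 7.
Setting these equal: −10p + 7 = 16p − 7 ⇒ −26p = -14 ⇒ p = 7/13, and the value is (-10)·(7/13) + 7 = 21/13.
For the smuggler: with q = P(Route-1), equating Gate-1's and Gate-2's payoffs gives −12q + 9 = 14q − 7 ⇒ q = 8/13.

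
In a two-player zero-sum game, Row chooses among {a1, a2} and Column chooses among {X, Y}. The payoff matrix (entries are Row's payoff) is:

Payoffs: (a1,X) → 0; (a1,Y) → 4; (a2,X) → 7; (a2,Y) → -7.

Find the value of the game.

14/9

Row minima: a1 → 0, a2 → -7; maximin = 0.
Column maxima: X → 7, Y → 4; minimax = 4.
0 ≠ 4, so there is no saddle point; optimal play is mixed.
Let Row play a1 with probability p. Expected payoff against X: 0p + 7(1−p) = −7p + 7; against Y: 4p + (-7)(1−p) = 11p − 7.
Setting these equal: −7p + 7 = 11p − 7 ⇒ −18p = -14 ⇒ p = 7/9, and the value is (-7)·(7/9) + 7 = 14/9.
For Column: with q = P(X), equating a1's and a2's payoffs gives −4q + 4 = 14q − 7 ⇒ q = 11/18.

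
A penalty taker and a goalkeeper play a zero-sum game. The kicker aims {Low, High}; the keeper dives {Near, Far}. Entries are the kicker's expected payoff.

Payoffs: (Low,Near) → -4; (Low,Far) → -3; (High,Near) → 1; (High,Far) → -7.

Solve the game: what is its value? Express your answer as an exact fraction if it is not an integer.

Row minima: Low → -4, High → -7; maximin = -4.
Column maxima: Near → 1, Far → -3; minimax = -3.
-4 ≠ -3, so there is no saddle point; optimal play is mixed.
Let the kicker play Low with probability p. Expected payoff against Near: (-4)p + 1(1−p) = −5p + 1; against Far: (-3)p + (-7)(1−p) = 4p − 7.
Setting these equal: −5p + 1 = 4p − 7 ⇒ −9p = -8 ⇒ p = 8/9, and the value is (-5)·(8/9) + 1 = -31/9.
For the keeper: with q = P(Near), equating Low's and High's payoffs gives −q − 3 = 8q − 7 ⇒ q = 4/9.

-31/9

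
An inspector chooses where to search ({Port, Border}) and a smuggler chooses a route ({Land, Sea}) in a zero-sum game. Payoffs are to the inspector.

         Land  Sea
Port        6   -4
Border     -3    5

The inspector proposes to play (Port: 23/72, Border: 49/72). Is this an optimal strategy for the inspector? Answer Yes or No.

No

Against Land this mix gives (23/72)·6 + (49/72)·(-3) = -1/8.
Against Sea this mix gives (23/72)·(-4) + (49/72)·5 = 17/8.
The smuggler will play Land, holding the inspector to -1/8. Shifting weight toward the row that does better against Land would raise this floor (the equalizing mix achieves 1 against both Land and Sea), so the proposed strategy is not optimal.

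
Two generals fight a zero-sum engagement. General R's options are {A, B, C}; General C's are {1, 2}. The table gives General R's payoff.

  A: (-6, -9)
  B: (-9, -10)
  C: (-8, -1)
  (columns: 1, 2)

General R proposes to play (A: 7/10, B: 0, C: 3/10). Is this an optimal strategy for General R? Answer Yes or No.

Yes

Against 1 this mix gives (7/10)·(-6) + (3/10)·(-8) = -33/5.
Against 2 this mix gives (7/10)·(-9) + (3/10)·(-1) = -33/5.
All of General C's active replies (1, 2) yield -33/5, and no column does worse for General R. The mix makes General C indifferent and guarantees -33/5, so it is optimal.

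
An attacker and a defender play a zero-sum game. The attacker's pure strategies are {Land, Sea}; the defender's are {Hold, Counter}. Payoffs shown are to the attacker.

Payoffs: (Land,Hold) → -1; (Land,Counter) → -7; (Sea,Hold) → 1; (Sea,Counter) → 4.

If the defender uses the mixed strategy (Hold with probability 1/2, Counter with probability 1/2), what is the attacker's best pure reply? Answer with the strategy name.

Sea

Expected payoff of Land: (1/2)·(-1) + (1/2)·(-7) = -4.
Expected payoff of Sea: (1/2)·1 + (1/2)·4 = 5/2.
The largest is 5/2, so the attacker's best response is Sea.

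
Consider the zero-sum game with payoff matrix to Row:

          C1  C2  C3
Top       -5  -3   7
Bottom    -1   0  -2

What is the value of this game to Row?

-17/13

Row minima: Top → -5, Bottom → -2; maximin = -2.
Column maxima: C1 → -1, C2 → 0, C3 → 7; minimax = -1.
-2 ≠ -1, so there is no saddle point; optimal play is mixed.
C2 is strictly dominated by C1 (it gives Row strictly more in every row), so Column never plays it.
On the remaining 2×2 (Top, Bottom vs C1, C3):
Let Row play Top with probability p. Expected payoff against C1: (-5)p + (-1)(1−p) = −4p − 1; against C3: 7p + (-2)(1−p) = 9p − 2.
Setting these equal: −4p − 1 = 9p − 2 ⇒ −13p = -1 ⇒ p = 1/13, and the value is (-4)·(1/13) − 1 = -17/13.
For Column: with q = P(C1), equating Top's and Bottom's payoffs gives −12q + 7 = q − 2 ⇒ q = 9/13.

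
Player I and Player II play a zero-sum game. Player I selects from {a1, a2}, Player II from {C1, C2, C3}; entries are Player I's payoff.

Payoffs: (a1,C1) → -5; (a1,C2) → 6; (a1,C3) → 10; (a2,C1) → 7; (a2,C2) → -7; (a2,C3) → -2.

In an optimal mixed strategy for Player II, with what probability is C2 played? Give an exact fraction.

Row minima: a1 → -5, a2 → -7; maximin = -5.
Column maxima: C1 → 7, C2 → 6, C3 → 10; minimax = 6.
-5 ≠ 6, so there is no saddle point; optimal play is mixed.
C3 is strictly dominated by C2 (it gives Player I strictly more in every row), so Player II never plays it.
On the remaining 2×2 (a1, a2 vs C1, C2):
Let Player I play a1 with probability p. Expected payoff against C1: (-5)p + 7(1−p) = −12p + 7; against C2: 6p + (-7)(1−p) = 13p − 7.
Setting these equal: −12p + 7 = 13p − 7 ⇒ −25p = -14 ⇒ p = 14/25, and the value is (-12)·(14/25) + 7 = 7/25.
For Player II: with q = P(C1), equating a1's and a2's payoffs gives −11q + 6 = 14q − 7 ⇒ q = 13/25.

12/25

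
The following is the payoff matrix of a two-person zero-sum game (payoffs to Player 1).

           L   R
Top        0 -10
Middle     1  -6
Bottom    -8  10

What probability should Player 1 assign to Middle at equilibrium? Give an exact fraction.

Row minima: Top → -10, Middle → -6, Bottom → -8; maximin = -6.
Column maxima: L → 1, R → 10; minimax = 1.
-6 ≠ 1, so there is no saddle point; optimal play is mixed.
Top is strictly dominated by Middle, so Player 1 never plays it.
On the remaining 2×2 (Middle, Bottom vs L, R):
Let Player 1 play Middle with probability p. Expected payoff against L: 1p + (-8)(1−p) = 9p − 8; against R: (-6)p + 10(1−p) = −16p + 10.
Setting these equal: 9p − 8 = −16p + 10 ⇒ 25p = 18 ⇒ p = 18/25, and the value is (9)·(18/25) − 8 = -38/25.
For Player 2: with q = P(L), equating Middle's and Bottom's payoffs gives 7q − 6 = −18q + 10 ⇒ q = 16/25.

18/25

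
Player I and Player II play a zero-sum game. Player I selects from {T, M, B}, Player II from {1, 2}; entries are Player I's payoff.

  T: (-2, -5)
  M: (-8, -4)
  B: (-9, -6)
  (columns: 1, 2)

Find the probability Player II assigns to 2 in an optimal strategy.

6/7

Row minima: T → -5, M → -8, B → -9; maximin = -5.
Column maxima: 1 → -2, 2 → -4; minimax = -4.
-5 ≠ -4, so there is no saddle point; optimal play is mixed.
B is strictly dominated by T, so Player I never plays it.
On the remaining 2×2 (T, M vs 1, 2):
Let Player I play T with probability p. Expected payoff against 1: (-2)p + (-8)(1−p) = 6p − 8; against 2: (-5)p + (-4)(1−p) = −p − 4.
Setting these equal: 6p − 8 = −p − 4 ⇒ 7p = 4 ⇒ p = 4/7, and the value is (6)·(4/7) − 8 = -32/7.
For Player II: with q = P(1), equating T's and M's payoffs gives 3q − 5 = −4q − 4 ⇒ q = 1/7.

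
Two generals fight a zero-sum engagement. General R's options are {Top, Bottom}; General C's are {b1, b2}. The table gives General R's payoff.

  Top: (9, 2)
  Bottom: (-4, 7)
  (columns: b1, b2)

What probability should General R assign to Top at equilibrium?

11/18

Row minima: Top → 2, Bottom → -4; maximin = 2.
Column maxima: b1 → 9, b2 → 7; minimax = 7.
2 ≠ 7, so there is no saddle point; optimal play is mixed.
Let General R play Top with probability p. Expected payoff against b1: 9p + (-4)(1−p) = 13p − 4; against b2: 2p + 7(1−p) = −5p + 7.
Setting these equal: 13p − 4 = −5p + 7 ⇒ 18p = 11 ⇒ p = 11/18, and the value is (13)·(11/18) − 4 = 71/18.
For General C: with q = P(b1), equating Top's and Bottom's payoffs gives 7q + 2 = −11q + 7 ⇒ q = 5/18.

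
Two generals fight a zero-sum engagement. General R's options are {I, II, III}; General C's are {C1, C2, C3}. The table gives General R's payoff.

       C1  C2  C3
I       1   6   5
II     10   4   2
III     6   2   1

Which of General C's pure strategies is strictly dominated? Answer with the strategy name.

C3 holds General R's payoff strictly below C2 in every row: 5 < 6, 2 < 4, 1 < 2.
So C2 is strictly dominated for General C.

C2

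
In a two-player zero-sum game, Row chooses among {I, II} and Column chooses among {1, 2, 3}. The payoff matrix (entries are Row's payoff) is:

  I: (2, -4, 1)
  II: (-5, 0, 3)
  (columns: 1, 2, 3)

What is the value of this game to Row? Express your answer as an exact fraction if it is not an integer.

-20/11

Row minima: I → -4, II → -5; maximin = -4.
Column maxima: 1 → 2, 2 → 0, 3 → 3; minimax = 0.
-4 ≠ 0, so there is no saddle point; optimal play is mixed.
3 is strictly dominated by 2 (it gives Row strictly more in every row), so Column never plays it.
On the remaining 2×2 (I, II vs 1, 2):
Let Row play I with probability p. Expected payoff against 1: 2p + (-5)(1−p) = 7p − 5; against 2: (-4)p + 0(1−p) = −4p.
Setting these equal: 7p − 5 = −4p ⇒ 11p = 5 ⇒ p = 5/11, and the value is (7)·(5/11) − 5 = -20/11.
For Column: with q = P(1), equating I's and II's payoffs gives 6q − 4 = −5q ⇒ q = 4/11.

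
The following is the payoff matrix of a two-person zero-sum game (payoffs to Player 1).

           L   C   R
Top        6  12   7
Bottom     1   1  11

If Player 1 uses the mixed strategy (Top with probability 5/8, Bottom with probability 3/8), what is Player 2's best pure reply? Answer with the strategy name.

L

If Player 2 plays L, Player 1's expected payoff is (5/8)·6 + (3/8)·1 = 33/8.
If Player 2 plays C, Player 1's expected payoff is (5/8)·12 + (3/8)·1 = 63/8.
If Player 2 plays R, Player 1's expected payoff is (5/8)·7 + (3/8)·11 = 17/2.
Player 2 minimizes Player 1's payoff; the smallest is 33/8, so the best response is L.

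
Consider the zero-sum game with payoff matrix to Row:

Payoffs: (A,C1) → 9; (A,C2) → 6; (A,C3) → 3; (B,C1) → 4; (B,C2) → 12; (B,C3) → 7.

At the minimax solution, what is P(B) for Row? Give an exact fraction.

Row minima: A → 3, B → 4; maximin = 4.
Column maxima: C1 → 9, C2 → 12, C3 → 7; minimax = 7.
4 ≠ 7, so there is no saddle point; optimal play is mixed.
C2 is strictly dominated by C3 (it gives Row strictly more in every row), so Column never plays it.
On the remaining 2×2 (A, B vs C1, C3):
Let Row play A with probability p. Expected payoff against C1: 9p + 4(1−p) = 5p + 4; against C3: 3p + 7(1−p) = −4p + 7.
Setting these equal: 5p + 4 = −4p + 7 ⇒ 9p = 3 ⇒ p = 1/3, and the value is (5)·(1/3) + 4 = 17/3.
For Column: with q = P(C1), equating A's and B's payoffs gives 6q + 3 = −3q + 7 ⇒ q = 4/9.

2/3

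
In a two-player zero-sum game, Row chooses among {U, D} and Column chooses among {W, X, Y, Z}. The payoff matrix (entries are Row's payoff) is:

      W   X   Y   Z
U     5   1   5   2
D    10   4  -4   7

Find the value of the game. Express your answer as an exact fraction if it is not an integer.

Row minima: U → 1, D → -4; maximin = 1.
Column maxima: W → 10, X → 4, Y → 5, Z → 7; minimax = 4.
1 ≠ 4, so there is no saddle point; optimal play is mixed.
W is strictly dominated by X (it gives Row strictly more in every row), so Column never plays it.
Z is strictly dominated by X (it gives Row strictly more in every row), so Column never plays it.
On the remaining 2×2 (U, D vs X, Y):
Let Row play U with probability p. Expected payoff against X: 1p + 4(1−p) = −3p + 4; against Y: 5p + (-4)(1−p) = 9p − 4.
Setting these equal: −3p + 4 = 9p − 4 ⇒ −12p = -8 ⇒ p = 2/3, and the value is (-3)·(2/3) + 4 = 2.
For Column: with q = P(X), equating U's and D's payoffs gives −4q + 5 = 8q − 4 ⇒ q = 3/4.

2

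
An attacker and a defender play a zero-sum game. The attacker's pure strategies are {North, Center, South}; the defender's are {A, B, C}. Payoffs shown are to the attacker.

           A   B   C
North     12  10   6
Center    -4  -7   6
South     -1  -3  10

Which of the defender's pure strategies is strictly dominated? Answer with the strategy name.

B holds the attacker's payoff strictly below A in every row: 10 < 12, -7 < -4, -3 < -1.
So A is strictly dominated for the defender.

A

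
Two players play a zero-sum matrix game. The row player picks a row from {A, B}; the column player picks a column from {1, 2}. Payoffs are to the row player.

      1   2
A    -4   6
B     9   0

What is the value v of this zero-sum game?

Row minima: A → -4, B → 0; maximin = 0.
Column maxima: 1 → 9, 2 → 6; minimax = 6.
0 ≠ 6, so there is no saddle point; optimal play is mixed.
Let the row player play A with probability p. Expected payoff against 1: (-4)p + 9(1−p) = −13p + 9; against 2: 6p + 0(1−p) = 6p.
Setting these equal: −13p + 9 = 6p ⇒ −19p = -9 ⇒ p = 9/19, and the value is (-13)·(9/19) + 9 = 54/19.
For the column player: with q = P(1), equating A's and B's payoffs gives −10q + 6 = 9q ⇒ q = 6/19.

54/19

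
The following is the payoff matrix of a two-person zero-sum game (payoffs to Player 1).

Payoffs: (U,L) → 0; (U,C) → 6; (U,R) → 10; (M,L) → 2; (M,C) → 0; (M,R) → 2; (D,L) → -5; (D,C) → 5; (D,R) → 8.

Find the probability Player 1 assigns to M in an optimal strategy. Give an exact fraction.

3/4

Row minima: U → 0, M → 0, D → -5; maximin = 0.
Column maxima: L → 2, C → 6, R → 10; minimax = 2.
0 ≠ 2, so there is no saddle point; optimal play is mixed.
D is strictly dominated by U, so Player 1 never plays it.
R is strictly dominated by C (it gives Player 1 strictly more in every row), so Player 2 never plays it.
On the remaining 2×2 (U, M vs L, C):
Let Player 1 play U with probability p. Expected payoff against L: 0p + 2(1−p) = −2p + 2; against C: 6p + 0(1−p) = 6p.
Setting these equal: −2p + 2 = 6p ⇒ −8p = -2 ⇒ p = 1/4, and the value is (-2)·(1/4) + 2 = 3/2.
For Player 2: with q = P(L), equating U's and M's payoffs gives −6q + 6 = 2q ⇒ q = 3/4.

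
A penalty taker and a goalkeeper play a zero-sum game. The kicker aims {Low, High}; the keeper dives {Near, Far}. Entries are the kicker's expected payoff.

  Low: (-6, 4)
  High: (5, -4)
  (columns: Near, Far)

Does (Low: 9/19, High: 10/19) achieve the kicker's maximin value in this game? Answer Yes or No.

Yes

Against Near this mix gives (9/19)·(-6) + (10/19)·5 = -4/19.
Against Far this mix gives (9/19)·4 + (10/19)·(-4) = -4/19.
All of the keeper's active replies (Near, Far) yield -4/19, and no column does worse for the kicker. The mix makes the keeper indifferent and guarantees -4/19, so it is optimal.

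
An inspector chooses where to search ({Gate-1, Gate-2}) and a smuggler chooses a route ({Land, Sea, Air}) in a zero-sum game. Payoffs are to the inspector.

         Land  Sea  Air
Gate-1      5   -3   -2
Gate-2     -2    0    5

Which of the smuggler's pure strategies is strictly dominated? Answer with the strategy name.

Sea holds the inspector's payoff strictly below Air in every row: -3 < -2, 0 < 5.
So Air is strictly dominated for the smuggler.

Air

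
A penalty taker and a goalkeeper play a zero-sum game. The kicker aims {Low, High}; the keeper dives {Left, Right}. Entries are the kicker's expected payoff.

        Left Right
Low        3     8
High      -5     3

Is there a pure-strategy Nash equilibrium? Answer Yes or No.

Yes

Row minima: Low → 3, High → -5; maximin = 3.
Column maxima: Left → 3, Right → 8; minimax = 3.
maximin = minimax = 3, so a saddle point exists.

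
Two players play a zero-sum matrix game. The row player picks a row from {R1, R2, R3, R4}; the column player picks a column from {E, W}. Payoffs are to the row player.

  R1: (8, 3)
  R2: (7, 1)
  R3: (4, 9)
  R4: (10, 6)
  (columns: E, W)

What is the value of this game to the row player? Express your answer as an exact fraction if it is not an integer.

Row minima: R1 → 3, R2 → 1, R3 → 4, R4 → 6; maximin = 6.
Column maxima: E → 10, W → 9; minimax = 9.
6 ≠ 9, so there is no saddle point; optimal play is mixed.
R1 is strictly dominated by R4, so the row player never plays it.
R2 is strictly dominated by R4, so the row player never plays it.
On the remaining 2×2 (R3, R4 vs E, W):
Let the row player play R3 with probability p. Expected payoff against E: 4p + 10(1−p) = −6p + 10; against W: 9p + 6(1−p) = 3p + 6.
Setting these equal: −6p + 10 = 3p + 6 ⇒ −9p = -4 ⇒ p = 4/9, and the value is (-6)·(4/9) + 10 = 22/3.
For the column player: with q = P(E), equating R3's and R4's payoffs gives −5q + 9 = 4q + 6 ⇒ q = 1/3.

22/3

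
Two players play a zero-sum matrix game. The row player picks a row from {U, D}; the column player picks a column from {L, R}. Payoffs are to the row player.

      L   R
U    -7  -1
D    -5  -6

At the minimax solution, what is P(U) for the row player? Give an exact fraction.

1/7

Row minima: U → -7, D → -6; maximin = -6.
Column maxima: L → -5, R → -1; minimax = -5.
-6 ≠ -5, so there is no saddle point; optimal play is mixed.
Let the row player play U with probability p. Expected payoff against L: (-7)p + (-5)(1−p) = −2p − 5; against R: (-1)p + (-6)(1−p) = 5p − 6.
Setting these equal: −2p − 5 = 5p − 6 ⇒ −7p = -1 ⇒ p = 1/7, and the value is (-2)·(1/7) − 5 = -37/7.
For the column player: with q = P(L), equating U's and D's payoffs gives −6q − 1 = q − 6 ⇒ q = 5/7.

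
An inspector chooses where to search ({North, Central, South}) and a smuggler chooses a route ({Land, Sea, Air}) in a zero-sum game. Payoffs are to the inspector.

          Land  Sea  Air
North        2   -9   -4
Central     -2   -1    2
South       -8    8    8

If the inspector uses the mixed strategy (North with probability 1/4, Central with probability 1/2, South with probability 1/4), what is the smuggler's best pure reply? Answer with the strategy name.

If the smuggler plays Land, the inspector's expected payoff is (1/4)·2 + (1/2)·(-2) + (1/4)·(-8) = -5/2.
If the smuggler plays Sea, the inspector's expected payoff is (1/4)·(-9) + (1/2)·(-1) + (1/4)·8 = -3/4.
If the smuggler plays Air, the inspector's expected payoff is (1/4)·(-4) + (1/2)·2 + (1/4)·8 = 2.
The smuggler minimizes the inspector's payoff; the smallest is -5/2, so the best response is Land.

Land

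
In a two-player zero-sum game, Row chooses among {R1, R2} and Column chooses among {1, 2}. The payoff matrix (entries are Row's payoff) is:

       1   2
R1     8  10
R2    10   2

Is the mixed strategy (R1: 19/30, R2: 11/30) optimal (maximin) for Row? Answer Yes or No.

Against 1 this mix gives (19/30)·8 + (11/30)·10 = 131/15.
Against 2 this mix gives (19/30)·10 + (11/30)·2 = 106/15.
Column will play 2, holding Row to 106/15. Shifting weight toward the row that does better against 2 would raise this floor (the equalizing mix achieves 42/5 against both 2 and 1), so the proposed strategy is not optimal.

No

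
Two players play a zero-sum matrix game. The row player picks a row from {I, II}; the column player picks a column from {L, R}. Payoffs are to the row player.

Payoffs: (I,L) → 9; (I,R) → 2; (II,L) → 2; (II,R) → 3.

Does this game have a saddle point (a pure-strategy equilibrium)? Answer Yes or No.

Row minima: I → 2, II → 2; maximin = 2.
Column maxima: L → 9, R → 3; minimax = 3.
2 ≠ 3, so no pure-strategy equilibrium exists.

No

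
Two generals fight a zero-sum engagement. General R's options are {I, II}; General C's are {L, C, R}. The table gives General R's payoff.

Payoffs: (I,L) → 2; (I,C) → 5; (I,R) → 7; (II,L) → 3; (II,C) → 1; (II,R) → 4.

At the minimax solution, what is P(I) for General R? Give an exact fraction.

Row minima: I → 2, II → 1; maximin = 2.
Column maxima: L → 3, C → 5, R → 7; minimax = 3.
2 ≠ 3, so there is no saddle point; optimal play is mixed.
R is strictly dominated by L (it gives General R strictly more in every row), so General C never plays it.
On the remaining 2×2 (I, II vs L, C):
Let General R play I with probability p. Expected payoff against L: 2p + 3(1−p) = −p + 3; against C: 5p + 1(1−p) = 4p + 1.
Setting these equal: −p + 3 = 4p + 1 ⇒ −5p = -2 ⇒ p = 2/5, and the value is (-1)·(2/5) + 3 = 13/5.
For General C: with q = P(L), equating I's and II's payoffs gives −3q + 5 = 2q + 1 ⇒ q = 4/5.

2/5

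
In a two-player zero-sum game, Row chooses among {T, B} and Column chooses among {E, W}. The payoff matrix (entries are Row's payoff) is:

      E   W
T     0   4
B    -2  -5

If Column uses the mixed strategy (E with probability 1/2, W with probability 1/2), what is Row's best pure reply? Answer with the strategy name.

T

Expected payoff of T: (1/2)·0 + (1/2)·4 = 2.
Expected payoff of B: (1/2)·(-2) + (1/2)·(-5) = -7/2.
The largest is 2, so Row's best response is T.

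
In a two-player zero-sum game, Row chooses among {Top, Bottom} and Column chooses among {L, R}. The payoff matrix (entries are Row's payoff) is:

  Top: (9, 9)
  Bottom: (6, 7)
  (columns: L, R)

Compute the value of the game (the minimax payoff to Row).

9

Row minima: Top → 9, Bottom → 6; maximin = 9.
Column maxima: L → 9, R → 9; minimax = 9.
Since maximin = minimax = 9, there is a saddle point and the value is 9.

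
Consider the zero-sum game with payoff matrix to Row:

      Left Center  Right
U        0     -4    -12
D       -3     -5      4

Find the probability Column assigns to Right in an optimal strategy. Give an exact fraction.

1/17

Row minima: U → -12, D → -5; maximin = -5.
Column maxima: Left → 0, Center → -4, Right → 4; minimax = -4.
-5 ≠ -4, so there is no saddle point; optimal play is mixed.
Left is strictly dominated by Center (it gives Row strictly more in every row), so Column never plays it.
On the remaining 2×2 (U, D vs Center, Right):
Let Row play U with probability p. Expected payoff against Center: (-4)p + (-5)(1−p) = p − 5; against Right: (-12)p + 4(1−p) = −16p + 4.
Setting these equal: p − 5 = −16p + 4 ⇒ 17p = 9 ⇒ p = 9/17, and the value is (1)·(9/17) − 5 = -76/17.
For Column: with q = P(Center), equating U's and D's payoffs gives 8q − 12 = −9q + 4 ⇒ q = 16/17.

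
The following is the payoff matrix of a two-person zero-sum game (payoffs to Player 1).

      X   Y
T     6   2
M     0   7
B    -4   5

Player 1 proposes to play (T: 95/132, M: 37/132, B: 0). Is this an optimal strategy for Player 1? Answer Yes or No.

No

Against X this mix gives (95/132)·6 + (37/132)·0 = 95/22.
Against Y this mix gives (95/132)·2 + (37/132)·7 = 449/132.
Player 2 will play Y, holding Player 1 to 449/132. Shifting weight toward the row that does better against Y would raise this floor (the equalizing mix achieves 42/11 against both Y and X), so the proposed strategy is not optimal.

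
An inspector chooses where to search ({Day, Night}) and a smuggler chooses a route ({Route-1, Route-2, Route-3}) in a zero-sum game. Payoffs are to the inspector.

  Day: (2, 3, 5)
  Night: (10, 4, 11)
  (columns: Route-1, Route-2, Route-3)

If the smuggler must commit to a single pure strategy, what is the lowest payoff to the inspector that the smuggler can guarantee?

Column maxima: Route-1 → 10, Route-2 → 4, Route-3 → 11.
The smallest of these is 4.

4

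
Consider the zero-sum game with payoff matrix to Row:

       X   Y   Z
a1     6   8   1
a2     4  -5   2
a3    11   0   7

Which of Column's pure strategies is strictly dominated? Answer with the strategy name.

X

Z holds Row's payoff strictly below X in every row: 1 < 6, 2 < 4, 7 < 11.
So X is strictly dominated for Column.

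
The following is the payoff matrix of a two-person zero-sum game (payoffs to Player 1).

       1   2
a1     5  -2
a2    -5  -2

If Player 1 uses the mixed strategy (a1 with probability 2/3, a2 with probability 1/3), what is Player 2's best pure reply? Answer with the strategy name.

2

If Player 2 plays 1, Player 1's expected payoff is (2/3)·5 + (1/3)·(-5) = 5/3.
If Player 2 plays 2, Player 1's expected payoff is (2/3)·(-2) + (1/3)·(-2) = -2.
Player 2 minimizes Player 1's payoff; the smallest is -2, so the best response is 2.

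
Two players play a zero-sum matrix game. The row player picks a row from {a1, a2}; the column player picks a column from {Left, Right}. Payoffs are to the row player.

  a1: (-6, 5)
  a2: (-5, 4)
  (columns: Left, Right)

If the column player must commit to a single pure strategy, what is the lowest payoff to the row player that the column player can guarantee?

Column maxima: Left → -5, Right → 5.
The smallest of these is -5.

-5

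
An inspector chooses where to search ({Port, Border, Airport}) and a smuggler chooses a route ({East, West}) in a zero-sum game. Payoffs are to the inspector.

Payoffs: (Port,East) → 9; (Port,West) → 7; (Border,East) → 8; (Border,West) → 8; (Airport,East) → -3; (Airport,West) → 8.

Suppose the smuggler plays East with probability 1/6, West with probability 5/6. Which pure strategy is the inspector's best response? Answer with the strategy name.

Border

Expected payoff of Port: (1/6)·9 + (5/6)·7 = 22/3.
Expected payoff of Border: (1/6)·8 + (5/6)·8 = 8.
Expected payoff of Airport: (1/6)·(-3) + (5/6)·8 = 37/6.
The largest is 8, so the inspector's best response is Border.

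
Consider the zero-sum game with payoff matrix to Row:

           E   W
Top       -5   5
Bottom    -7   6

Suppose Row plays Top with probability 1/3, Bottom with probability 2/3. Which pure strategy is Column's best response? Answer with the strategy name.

If Column plays E, Row's expected payoff is (1/3)·(-5) + (2/3)·(-7) = -19/3.
If Column plays W, Row's expected payoff is (1/3)·5 + (2/3)·6 = 17/3.
Column minimizes Row's payoff; the smallest is -19/3, so the best response is E.

E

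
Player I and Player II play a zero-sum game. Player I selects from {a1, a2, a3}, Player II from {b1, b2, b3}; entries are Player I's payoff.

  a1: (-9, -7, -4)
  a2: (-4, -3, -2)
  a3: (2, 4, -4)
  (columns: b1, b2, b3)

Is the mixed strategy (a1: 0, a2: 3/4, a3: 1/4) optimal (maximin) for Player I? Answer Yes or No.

Against b1 this mix gives (3/4)·(-4) + (1/4)·2 = -5/2.
Against b2 this mix gives (3/4)·(-3) + (1/4)·4 = -5/4.
Against b3 this mix gives (3/4)·(-2) + (1/4)·(-4) = -5/2.
All of Player II's active replies (b1, b3) yield -5/2, and no column does worse for Player I. The mix makes Player II indifferent and guarantees -5/2, so it is optimal.

Yes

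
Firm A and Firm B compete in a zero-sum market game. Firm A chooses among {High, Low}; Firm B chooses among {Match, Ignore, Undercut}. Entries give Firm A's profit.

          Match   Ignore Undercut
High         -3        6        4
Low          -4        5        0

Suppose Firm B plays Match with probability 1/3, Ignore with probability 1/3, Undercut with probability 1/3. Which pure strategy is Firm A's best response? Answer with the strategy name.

High

Expected payoff of High: (1/3)·(-3) + (1/3)·6 + (1/3)·4 = 7/3.
Expected payoff of Low: (1/3)·(-4) + (1/3)·5 + (1/3)·0 = 1/3.
The largest is 7/3, so Firm A's best response is High.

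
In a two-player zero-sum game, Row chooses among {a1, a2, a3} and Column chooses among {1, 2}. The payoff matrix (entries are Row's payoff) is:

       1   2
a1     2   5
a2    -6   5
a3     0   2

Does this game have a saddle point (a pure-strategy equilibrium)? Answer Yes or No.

Yes

Row minima: a1 → 2, a2 → -6, a3 → 0; maximin = 2.
Column maxima: 1 → 2, 2 → 5; minimax = 2.
maximin = minimax = 2, so a saddle point exists.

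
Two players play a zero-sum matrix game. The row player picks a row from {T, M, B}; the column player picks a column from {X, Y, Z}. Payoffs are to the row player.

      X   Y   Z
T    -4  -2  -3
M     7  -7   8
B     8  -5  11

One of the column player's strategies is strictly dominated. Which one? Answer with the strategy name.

Z

X holds the row player's payoff strictly below Z in every row: -4 < -3, 7 < 8, 8 < 11.
So Z is strictly dominated for the column player.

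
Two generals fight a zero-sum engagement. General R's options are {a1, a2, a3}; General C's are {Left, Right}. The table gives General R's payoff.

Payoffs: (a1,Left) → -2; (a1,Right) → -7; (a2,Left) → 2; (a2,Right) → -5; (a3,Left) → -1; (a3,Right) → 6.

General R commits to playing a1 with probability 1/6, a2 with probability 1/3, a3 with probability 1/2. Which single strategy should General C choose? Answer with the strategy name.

If General C plays Left, General R's expected payoff is (1/6)·(-2) + (1/3)·2 + (1/2)·(-1) = -1/6.
If General C plays Right, General R's expected payoff is (1/6)·(-7) + (1/3)·(-5) + (1/2)·6 = 1/6.
General C minimizes General R's payoff; the smallest is -1/6, so the best response is Left.

Left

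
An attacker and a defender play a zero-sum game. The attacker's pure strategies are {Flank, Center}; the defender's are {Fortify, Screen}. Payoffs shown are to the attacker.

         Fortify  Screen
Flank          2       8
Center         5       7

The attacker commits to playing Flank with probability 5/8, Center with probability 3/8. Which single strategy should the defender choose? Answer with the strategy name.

If the defender plays Fortify, the attacker's expected payoff is (5/8)·2 + (3/8)·5 = 25/8.
If the defender plays Screen, the attacker's expected payoff is (5/8)·8 + (3/8)·7 = 61/8.
The defender minimizes the attacker's payoff; the smallest is 25/8, so the best response is Fortify.

Fortify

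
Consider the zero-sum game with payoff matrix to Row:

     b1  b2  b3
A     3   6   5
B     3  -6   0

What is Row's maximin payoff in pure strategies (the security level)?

3

Row minima: A → 3, B → -6.
The best of these is 3.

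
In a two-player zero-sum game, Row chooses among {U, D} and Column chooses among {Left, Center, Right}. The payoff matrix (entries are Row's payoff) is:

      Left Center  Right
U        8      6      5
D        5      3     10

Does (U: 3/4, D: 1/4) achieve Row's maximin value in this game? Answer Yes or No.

No

Against Left this mix gives (3/4)·8 + (1/4)·5 = 29/4.
Against Center this mix gives (3/4)·6 + (1/4)·3 = 21/4.
Against Right this mix gives (3/4)·5 + (1/4)·10 = 25/4.
Column will play Center, holding Row to 21/4. Shifting weight toward the row that does better against Center would raise this floor (the equalizing mix achieves 45/8 against both Center and Right), so the proposed strategy is not optimal.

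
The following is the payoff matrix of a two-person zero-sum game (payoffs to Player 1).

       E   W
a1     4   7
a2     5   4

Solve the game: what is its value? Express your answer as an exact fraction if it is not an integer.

Row minima: a1 → 4, a2 → 4; maximin = 4.
Column maxima: E → 5, W → 7; minimax = 5.
4 ≠ 5, so there is no saddle point; optimal play is mixed.
Let Player 1 play a1 with probability p. Expected payoff against E: 4p + 5(1−p) = −p + 5; against W: 7p + 4(1−p) = 3p + 4.
Setting these equal: −p + 5 = 3p + 4 ⇒ −4p = -1 ⇒ p = 1/4, and the value is (-1)·(1/4) + 5 = 19/4.
For Player 2: with q = P(E), equating a1's and a2's payoffs gives −3q + 7 = q + 4 ⇒ q = 3/4.

19/4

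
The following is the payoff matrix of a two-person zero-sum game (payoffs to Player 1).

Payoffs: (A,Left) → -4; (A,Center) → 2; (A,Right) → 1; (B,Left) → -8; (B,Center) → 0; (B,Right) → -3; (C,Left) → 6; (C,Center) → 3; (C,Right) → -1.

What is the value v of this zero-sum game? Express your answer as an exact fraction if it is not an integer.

Row minima: A → -4, B → -8, C → -1; maximin = -1.
Column maxima: Left → 6, Center → 3, Right → 1; minimax = 1.
-1 ≠ 1, so there is no saddle point; optimal play is mixed.
B is strictly dominated by A, so Player 1 never plays it.
Center is strictly dominated by Right (it gives Player 1 strictly more in every row), so Player 2 never plays it.
On the remaining 2×2 (A, C vs Left, Right):
Let Player 1 play A with probability p. Expected payoff against Left: (-4)p + 6(1−p) = −10p + 6; against Right: 1p + (-1)(1−p) = 2p − 1.
Setting these equal: −10p + 6 = 2p − 1 ⇒ −12p = -7 ⇒ p = 7/12, and the value is (-10)·(7/12) + 6 = 1/6.
For Player 2: with q = P(Left), equating A's and C's payoffs gives −5q + 1 = 7q − 1 ⇒ q = 1/6.

1/6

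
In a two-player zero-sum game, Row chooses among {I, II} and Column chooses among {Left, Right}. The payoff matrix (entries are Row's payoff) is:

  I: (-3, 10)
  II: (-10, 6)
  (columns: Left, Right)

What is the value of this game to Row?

-3

Row minima: I → -3, II → -10; maximin = -3.
Column maxima: Left → -3, Right → 10; minimax = -3.
Since maximin = minimax = -3, there is a saddle point and the value is -3.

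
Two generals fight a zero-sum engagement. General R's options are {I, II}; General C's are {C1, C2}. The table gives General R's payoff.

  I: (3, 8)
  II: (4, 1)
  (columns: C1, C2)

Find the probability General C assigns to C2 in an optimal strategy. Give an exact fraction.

1/8

Row minima: I → 3, II → 1; maximin = 3.
Column maxima: C1 → 4, C2 → 8; minimax = 4.
3 ≠ 4, so there is no saddle point; optimal play is mixed.
Let General R play I with probability p. Expected payoff against C1: 3p + 4(1−p) = −p + 4; against C2: 8p + 1(1−p) = 7p + 1.
Setting these equal: −p + 4 = 7p + 1 ⇒ −8p = -3 ⇒ p = 3/8, and the value is (-1)·(3/8) + 4 = 29/8.
For General C: with q = P(C1), equating I's and II's payoffs gives −5q + 8 = 3q + 1 ⇒ q = 7/8.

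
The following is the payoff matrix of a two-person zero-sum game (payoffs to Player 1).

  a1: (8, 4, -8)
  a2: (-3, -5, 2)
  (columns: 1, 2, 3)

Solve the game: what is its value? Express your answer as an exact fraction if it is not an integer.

-32/19

Row minima: a1 → -8, a2 → -5; maximin = -5.
Column maxima: 1 → 8, 2 → 4, 3 → 2; minimax = 2.
-5 ≠ 2, so there is no saddle point; optimal play is mixed.
1 is strictly dominated by 2 (it gives Player 1 strictly more in every row), so Player 2 never plays it.
On the remaining 2×2 (a1, a2 vs 2, 3):
Let Player 1 play a1 with probability p. Expected payoff against 2: 4p + (-5)(1−p) = 9p − 5; against 3: (-8)p + 2(1−p) = −10p + 2.
Setting these equal: 9p − 5 = −10p + 2 ⇒ 19p = 7 ⇒ p = 7/19, and the value is (9)·(7/19) − 5 = -32/19.
For Player 2: with q = P(2), equating a1's and a2's payoffs gives 12q − 8 = −7q + 2 ⇒ q = 10/19.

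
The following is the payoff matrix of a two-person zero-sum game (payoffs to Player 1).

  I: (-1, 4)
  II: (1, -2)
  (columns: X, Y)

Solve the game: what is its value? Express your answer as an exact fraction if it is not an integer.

Row minima: I → -1, II → -2; maximin = -1.
Column maxima: X → 1, Y → 4; minimax = 1.
-1 ≠ 1, so there is no saddle point; optimal play is mixed.
Let Player 1 play I with probability p. Expected payoff against X: (-1)p + 1(1−p) = −2p + 1; against Y: 4p + (-2)(1−p) = 6p − 2.
Setting these equal: −2p + 1 = 6p − 2 ⇒ −8p = -3 ⇒ p = 3/8, and the value is (-2)·(3/8) + 1 = 1/4.
For Player 2: with q = P(X), equating I's and II's payoffs gives −5q + 4 = 3q − 2 ⇒ q = 3/4.

1/4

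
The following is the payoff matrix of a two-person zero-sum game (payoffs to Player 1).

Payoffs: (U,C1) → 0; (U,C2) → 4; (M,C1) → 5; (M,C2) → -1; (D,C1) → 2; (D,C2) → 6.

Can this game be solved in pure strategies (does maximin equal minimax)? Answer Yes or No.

Row minima: U → 0, M → -1, D → 2; maximin = 2.
Column maxima: C1 → 5, C2 → 6; minimax = 5.
2 ≠ 5, so no pure-strategy equilibrium exists.

No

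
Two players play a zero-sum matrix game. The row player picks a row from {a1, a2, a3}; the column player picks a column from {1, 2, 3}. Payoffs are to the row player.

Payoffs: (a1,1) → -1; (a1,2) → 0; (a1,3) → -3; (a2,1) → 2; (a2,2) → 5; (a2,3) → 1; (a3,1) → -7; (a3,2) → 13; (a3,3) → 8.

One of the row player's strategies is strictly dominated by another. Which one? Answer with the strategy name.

a1

a2 gives a strictly higher payoff than a1 against every column: 2 > -1, 5 > 0, 1 > -3.
So a1 is strictly dominated and the row player never plays it.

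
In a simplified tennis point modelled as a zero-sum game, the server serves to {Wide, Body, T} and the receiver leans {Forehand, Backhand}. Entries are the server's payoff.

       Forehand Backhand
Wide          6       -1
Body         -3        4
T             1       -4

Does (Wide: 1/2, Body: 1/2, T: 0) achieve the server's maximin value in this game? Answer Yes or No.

Yes

Against Forehand this mix gives (1/2)·6 + (1/2)·(-3) = 3/2.
Against Backhand this mix gives (1/2)·(-1) + (1/2)·4 = 3/2.
All of the receiver's active replies (Forehand, Backhand) yield 3/2, and no column does worse for the server. The mix makes the receiver indifferent and guarantees 3/2, so it is optimal.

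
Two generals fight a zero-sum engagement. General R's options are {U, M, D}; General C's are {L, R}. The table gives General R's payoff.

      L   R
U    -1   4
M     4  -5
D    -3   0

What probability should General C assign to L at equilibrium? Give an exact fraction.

9/14

Row minima: U → -1, M → -5, D → -3; maximin = -1.
Column maxima: L → 4, R → 4; minimax = 4.
-1 ≠ 4, so there is no saddle point; optimal play is mixed.
D is strictly dominated by U, so General R never plays it.
On the remaining 2×2 (U, M vs L, R):
Let General R play U with probability p. Expected payoff against L: (-1)p + 4(1−p) = −5p + 4; against R: 4p + (-5)(1−p) = 9p − 5.
Setting these equal: −5p + 4 = 9p − 5 ⇒ −14p = -9 ⇒ p = 9/14, and the value is (-5)·(9/14) + 4 = 11/14.
For General C: with q = P(L), equating U's and M's payoffs gives −5q + 4 = 9q − 5 ⇒ q = 9/14.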